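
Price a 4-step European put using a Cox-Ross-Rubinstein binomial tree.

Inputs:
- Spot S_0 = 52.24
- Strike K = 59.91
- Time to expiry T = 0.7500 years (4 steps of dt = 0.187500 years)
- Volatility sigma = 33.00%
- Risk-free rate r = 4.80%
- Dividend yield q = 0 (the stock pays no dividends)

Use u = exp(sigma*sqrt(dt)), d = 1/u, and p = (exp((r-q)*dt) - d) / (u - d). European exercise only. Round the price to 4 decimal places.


dt = T/N = 0.187500
u = exp(sigma*sqrt(dt)) = 1.153608; d = 1/u = 0.866846
p = (exp((r-q)*dt) - d) / (u - d) = 0.495864
Discount per step: exp(-r*dt) = 0.991040
Stock lattice S(k, i) with i counting down-moves:
  k=0: S(0,0) = 52.2400
  k=1: S(1,0) = 60.2645; S(1,1) = 45.2840
  k=2: S(2,0) = 69.5216; S(2,1) = 52.2400; S(2,2) = 39.2543
  k=3: S(3,0) = 80.2006; S(3,1) = 60.2645; S(3,2) = 45.2840; S(3,3) = 34.0274
  k=4: S(4,0) = 92.5200; S(4,1) = 69.5216; S(4,2) = 52.2400; S(4,3) = 39.2543; S(4,4) = 29.4965
Terminal payoffs V(N, i) = max(K - S_T, 0):
  V(4,0) = 0.000000; V(4,1) = 0.000000; V(4,2) = 7.670000; V(4,3) = 20.655735; V(4,4) = 30.413497
Backward induction: V(k, i) = exp(-r*dt) * [p * V(k+1, i) + (1-p) * V(k+1, i+1)].
  V(3,0) = exp(-r*dt) * [p*0.000000 + (1-p)*0.000000] = 0.000000
  V(3,1) = exp(-r*dt) * [p*0.000000 + (1-p)*7.670000] = 3.832081
  V(3,2) = exp(-r*dt) * [p*7.670000 + (1-p)*20.655735] = 14.089205
  V(3,3) = exp(-r*dt) * [p*20.655735 + (1-p)*30.413497] = 25.345835
  V(2,0) = exp(-r*dt) * [p*0.000000 + (1-p)*3.832081] = 1.914582
  V(2,1) = exp(-r*dt) * [p*3.832081 + (1-p)*14.089205] = 8.922406
  V(2,2) = exp(-r*dt) * [p*14.089205 + (1-p)*25.345835] = 19.587002
  V(1,0) = exp(-r*dt) * [p*1.914582 + (1-p)*8.922406] = 5.398673
  V(1,1) = exp(-r*dt) * [p*8.922406 + (1-p)*19.587002] = 14.170704
  V(0,0) = exp(-r*dt) * [p*5.398673 + (1-p)*14.170704] = 9.732980

Answer: Price = V(0,0) = 9.7330


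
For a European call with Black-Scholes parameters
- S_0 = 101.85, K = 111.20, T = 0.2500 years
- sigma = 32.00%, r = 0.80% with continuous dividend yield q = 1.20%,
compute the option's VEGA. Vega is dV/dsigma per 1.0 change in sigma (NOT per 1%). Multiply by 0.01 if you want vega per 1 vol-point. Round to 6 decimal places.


d1 = -0.4751827446; d2 = -0.6351827446
phi(d1) = 0.3563514366; exp(-qT) = 0.9970044955; exp(-rT) = 0.9980019987
Vega = S * exp(-qT) * phi(d1) * sqrt(T) = 101.8500 * 0.9970044955 * 0.3563514366 * 0.5000000000 = 18.092837

Answer: Vega = 18.092837


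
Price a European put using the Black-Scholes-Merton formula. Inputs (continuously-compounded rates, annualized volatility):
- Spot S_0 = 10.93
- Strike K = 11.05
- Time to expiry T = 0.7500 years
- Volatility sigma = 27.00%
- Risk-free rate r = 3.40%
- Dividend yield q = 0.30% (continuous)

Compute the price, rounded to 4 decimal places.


Answer: Price = 0.9433

Derivation:
d1 = (ln(S/K) + (r - q + 0.5*sigma^2) * T) / (sigma * sqrt(T)) = 0.16964849
d2 = d1 - sigma * sqrt(T) = -0.06417837
exp(-rT) = 0.97482238; exp(-qT) = 0.99775253
P = K * exp(-rT) * N(-d2) - S_0 * exp(-qT) * N(-d1)
N(-d1) = 0.43264329; N(-d2) = 0.52558590
P = 11.0500 * 0.97482238 * 0.52558590 - 10.9300 * 0.99775253 * 0.43264329 = 0.9433


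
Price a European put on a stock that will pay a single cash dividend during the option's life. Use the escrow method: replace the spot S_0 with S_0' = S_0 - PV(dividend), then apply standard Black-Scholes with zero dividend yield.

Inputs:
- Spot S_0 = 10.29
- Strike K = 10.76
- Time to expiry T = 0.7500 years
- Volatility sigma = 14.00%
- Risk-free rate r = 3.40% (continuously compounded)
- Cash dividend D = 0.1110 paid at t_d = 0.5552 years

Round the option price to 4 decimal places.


PV(D) = D * exp(-r * t_d) = 0.1110 * 0.98130025 = 0.10892433
S_0' = S_0 - PV(D) = 10.2900 - 0.10892433 = 10.18107567
d1 = (ln(S_0'/K) + (r + sigma^2/2)*T) / (sigma*sqrt(T)) = -0.18520476
d2 = d1 - sigma*sqrt(T) = -0.30644832
exp(-rT) = 0.97482238
N(-d1) = 0.57346578; N(-d2) = 0.62036834
P = K * exp(-rT) * N(-d2) - S_0' * N(-d1) = 10.7600 * 0.97482238 * 0.62036834 - 10.18107567 * 0.57346578 = 0.6686

Answer: Price = 0.6686


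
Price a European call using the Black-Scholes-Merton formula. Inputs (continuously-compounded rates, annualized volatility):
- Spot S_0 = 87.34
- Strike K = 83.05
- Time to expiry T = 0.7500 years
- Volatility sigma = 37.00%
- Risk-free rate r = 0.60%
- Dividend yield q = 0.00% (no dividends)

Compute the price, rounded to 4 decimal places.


Answer: Price = 13.3089

Derivation:
d1 = (ln(S/K) + (r - q + 0.5*sigma^2) * T) / (sigma * sqrt(T)) = 0.33144029
d2 = d1 - sigma * sqrt(T) = 0.01101089
exp(-rT) = 0.99551011; exp(-qT) = 1.00000000
C = S_0 * exp(-qT) * N(d1) - K * exp(-rT) * N(d2)
N(d1) = 0.62984403; N(d2) = 0.50439262
C = 87.3400 * 1.00000000 * 0.62984403 - 83.0500 * 0.99551011 * 0.50439262 = 13.3089


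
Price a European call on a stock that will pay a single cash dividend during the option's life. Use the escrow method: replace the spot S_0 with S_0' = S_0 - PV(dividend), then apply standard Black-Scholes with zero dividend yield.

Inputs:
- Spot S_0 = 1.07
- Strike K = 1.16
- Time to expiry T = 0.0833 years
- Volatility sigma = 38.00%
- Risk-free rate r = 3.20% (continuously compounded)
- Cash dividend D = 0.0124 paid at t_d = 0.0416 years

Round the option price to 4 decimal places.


PV(D) = D * exp(-r * t_d) = 0.0124 * 0.99866969 = 0.01238350
S_0' = S_0 - PV(D) = 1.0700 - 0.01238350 = 1.05761650
d1 = (ln(S_0'/K) + (r + sigma^2/2)*T) / (sigma*sqrt(T)) = -0.76337046
d2 = d1 - sigma*sqrt(T) = -0.87304507
exp(-rT) = 0.99733795
N(d1) = 0.22262124; N(d2) = 0.19131926
C = S_0' * N(d1) - K * exp(-rT) * N(d2) = 1.05761650 * 0.22262124 - 1.1600 * 0.99733795 * 0.19131926 = 0.0141

Answer: Price = 0.0141


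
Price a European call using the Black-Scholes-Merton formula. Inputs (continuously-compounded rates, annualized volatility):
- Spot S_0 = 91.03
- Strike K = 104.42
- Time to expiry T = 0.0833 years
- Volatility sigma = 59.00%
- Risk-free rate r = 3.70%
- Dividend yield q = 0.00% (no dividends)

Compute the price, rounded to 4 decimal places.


Answer: Price = 2.0315

Derivation:
d1 = (ln(S/K) + (r - q + 0.5*sigma^2) * T) / (sigma * sqrt(T)) = -0.70265824
d2 = d1 - sigma * sqrt(T) = -0.87294250
exp(-rT) = 0.99692264; exp(-qT) = 1.00000000
C = S_0 * exp(-qT) * N(d1) - K * exp(-rT) * N(d2)
N(d1) = 0.24113438; N(d2) = 0.19134721
C = 91.0300 * 1.00000000 * 0.24113438 - 104.4200 * 0.99692264 * 0.19134721 = 2.0315


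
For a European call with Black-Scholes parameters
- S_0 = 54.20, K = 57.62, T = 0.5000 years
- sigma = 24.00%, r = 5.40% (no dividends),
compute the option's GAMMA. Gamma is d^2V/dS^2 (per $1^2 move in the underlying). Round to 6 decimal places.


Answer: Gamma = 0.043079

Derivation:
d1 = -0.1166067472; d2 = -0.2863123747
phi(d1) = 0.3962392435; exp(-qT) = 1.0000000000; exp(-rT) = 0.9733612415
Gamma = exp(-qT) * phi(d1) / (S * sigma * sqrt(T)) = 1.0000000000 * 0.3962392435 / (54.2000 * 0.2400 * 0.7071067812) = 0.043079


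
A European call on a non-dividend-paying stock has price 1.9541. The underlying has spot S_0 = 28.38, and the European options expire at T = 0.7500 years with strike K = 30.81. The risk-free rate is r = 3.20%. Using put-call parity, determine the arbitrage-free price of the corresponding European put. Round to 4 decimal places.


Put-call parity: C - P = S_0 * exp(-qT) - K * exp(-rT).
S_0 * exp(-qT) = 28.3800 * 1.00000000 = 28.38000000
K * exp(-rT) = 30.8100 * 0.97628571 = 30.07936272
P = C - S*exp(-qT) + K*exp(-rT)
P = 1.9541 - 28.38000000 + 30.07936272 = 3.6535

Answer: Put price = 3.6535


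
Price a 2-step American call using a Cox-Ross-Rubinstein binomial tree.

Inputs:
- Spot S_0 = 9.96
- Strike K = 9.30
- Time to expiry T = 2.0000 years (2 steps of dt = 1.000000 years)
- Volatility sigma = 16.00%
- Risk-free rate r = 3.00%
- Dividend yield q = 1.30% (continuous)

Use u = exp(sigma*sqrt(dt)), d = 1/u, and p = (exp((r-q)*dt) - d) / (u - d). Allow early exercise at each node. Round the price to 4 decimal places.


Answer: Price = V(0,0) = 1.4069

Derivation:
dt = T/N = 1.000000
u = exp(sigma*sqrt(dt)) = 1.173511; d = 1/u = 0.852144
p = (exp((r-q)*dt) - d) / (u - d) = 0.513436
Discount per step: exp(-r*dt) = 0.970446
Stock lattice S(k, i) with i counting down-moves:
  k=0: S(0,0) = 9.9600
  k=1: S(1,0) = 11.6882; S(1,1) = 8.4874
  k=2: S(2,0) = 13.7162; S(2,1) = 9.9600; S(2,2) = 7.2324
Terminal payoffs V(N, i) = max(S_T - K, 0):
  V(2,0) = 4.416193; V(2,1) = 0.660000; V(2,2) = 0.000000
Backward induction: V(k, i) = exp(-r*dt) * [p * V(k+1, i) + (1-p) * V(k+1, i+1)]; then take max(V_cont, immediate exercise) for American.
  V(1,0) = exp(-r*dt) * [p*4.416193 + (1-p)*0.660000] = 2.512062; exercise = 2.388168; V(1,0) = max -> 2.512062
  V(1,1) = exp(-r*dt) * [p*0.660000 + (1-p)*0.000000] = 0.328853; exercise = 0.000000; V(1,1) = max -> 0.328853
  V(0,0) = exp(-r*dt) * [p*2.512062 + (1-p)*0.328853] = 1.406944; exercise = 0.660000; V(0,0) = max -> 1.406944


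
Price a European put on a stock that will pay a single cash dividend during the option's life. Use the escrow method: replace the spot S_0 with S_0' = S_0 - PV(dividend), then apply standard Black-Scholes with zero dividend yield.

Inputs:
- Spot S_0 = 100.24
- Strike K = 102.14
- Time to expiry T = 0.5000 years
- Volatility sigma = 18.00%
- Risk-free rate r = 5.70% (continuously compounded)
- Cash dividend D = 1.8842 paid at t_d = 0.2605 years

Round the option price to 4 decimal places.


Answer: Price = 5.4704

Derivation:
PV(D) = D * exp(-r * t_d) = 1.8842 * 0.98526120 = 1.85642914
S_0' = S_0 - PV(D) = 100.2400 - 1.85642914 = 98.38357086
d1 = (ln(S_0'/K) + (r + sigma^2/2)*T) / (sigma*sqrt(T)) = -0.00684003
d2 = d1 - sigma*sqrt(T) = -0.13411925
exp(-rT) = 0.97190229
N(-d1) = 0.50272876; N(-d2) = 0.55334586
P = K * exp(-rT) * N(-d2) - S_0' * N(-d1) = 102.1400 * 0.97190229 * 0.55334586 - 98.38357086 * 0.50272876 = 5.4704


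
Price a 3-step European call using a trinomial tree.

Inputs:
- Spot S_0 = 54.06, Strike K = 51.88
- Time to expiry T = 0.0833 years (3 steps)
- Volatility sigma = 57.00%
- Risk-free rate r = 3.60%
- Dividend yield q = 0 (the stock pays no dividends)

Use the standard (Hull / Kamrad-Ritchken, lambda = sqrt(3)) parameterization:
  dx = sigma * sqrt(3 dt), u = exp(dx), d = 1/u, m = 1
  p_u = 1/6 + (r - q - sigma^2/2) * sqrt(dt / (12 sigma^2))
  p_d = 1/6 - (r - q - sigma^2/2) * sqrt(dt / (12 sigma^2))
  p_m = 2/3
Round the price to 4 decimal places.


dt = T/N = 0.027767; dx = sigma*sqrt(3*dt) = 0.164512
u = exp(dx) = 1.178818; d = 1/u = 0.848308
p_u = 0.155995, p_m = 0.666667, p_d = 0.177338
Discount per step: exp(-r*dt) = 0.999001
Stock lattice S(k, j) with j the centered position index:
  k=0: S(0,+0) = 54.0600
  k=1: S(1,-1) = 45.8595; S(1,+0) = 54.0600; S(1,+1) = 63.7269
  k=2: S(2,-2) = 38.9030; S(2,-1) = 45.8595; S(2,+0) = 54.0600; S(2,+1) = 63.7269; S(2,+2) = 75.1224
  k=3: S(3,-3) = 33.0017; S(3,-2) = 38.9030; S(3,-1) = 45.8595; S(3,+0) = 54.0600; S(3,+1) = 63.7269; S(3,+2) = 75.1224; S(3,+3) = 88.5556
Terminal payoffs V(N, j) = max(S_T - K, 0):
  V(3,-3) = 0.000000; V(3,-2) = 0.000000; V(3,-1) = 0.000000; V(3,+0) = 2.180000; V(3,+1) = 11.846880; V(3,+2) = 23.242369; V(3,+3) = 36.675572
Backward induction: V(k, j) = exp(-r*dt) * [p_u * V(k+1, j+1) + p_m * V(k+1, j) + p_d * V(k+1, j-1)]
  V(2,-2) = exp(-r*dt) * [p_u*0.000000 + p_m*0.000000 + p_d*0.000000] = 0.000000
  V(2,-1) = exp(-r*dt) * [p_u*2.180000 + p_m*0.000000 + p_d*0.000000] = 0.339730
  V(2,+0) = exp(-r*dt) * [p_u*11.846880 + p_m*2.180000 + p_d*0.000000] = 3.298094
  V(2,+1) = exp(-r*dt) * [p_u*23.242369 + p_m*11.846880 + p_d*2.180000] = 11.898320
  V(2,+2) = exp(-r*dt) * [p_u*36.675572 + p_m*23.242369 + p_d*11.846880] = 23.293739
  V(1,-1) = exp(-r*dt) * [p_u*3.298094 + p_m*0.339730 + p_d*0.000000] = 0.740234
  V(1,+0) = exp(-r*dt) * [p_u*11.898320 + p_m*3.298094 + p_d*0.339730] = 4.110948
  V(1,+1) = exp(-r*dt) * [p_u*23.293739 + p_m*11.898320 + p_d*3.298094] = 12.138667
  V(0,+0) = exp(-r*dt) * [p_u*12.138667 + p_m*4.110948 + p_d*0.740234] = 4.760719

Answer: Price = V(0,0) = 4.7607


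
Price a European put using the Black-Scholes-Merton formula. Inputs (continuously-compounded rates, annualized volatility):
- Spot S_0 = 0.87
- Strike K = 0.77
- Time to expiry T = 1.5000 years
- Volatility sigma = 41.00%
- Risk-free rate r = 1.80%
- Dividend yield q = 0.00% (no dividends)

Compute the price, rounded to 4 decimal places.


d1 = (ln(S/K) + (r - q + 0.5*sigma^2) * T) / (sigma * sqrt(T)) = 0.54800402
d2 = d1 - sigma * sqrt(T) = 0.04585862
exp(-rT) = 0.97336124; exp(-qT) = 1.00000000
P = K * exp(-rT) * N(-d2) - S_0 * exp(-qT) * N(-d1)
N(-d1) = 0.29184457; N(-d2) = 0.48171147
P = 0.7700 * 0.97336124 * 0.48171147 - 0.8700 * 1.00000000 * 0.29184457 = 0.1071

Answer: Price = 0.1071


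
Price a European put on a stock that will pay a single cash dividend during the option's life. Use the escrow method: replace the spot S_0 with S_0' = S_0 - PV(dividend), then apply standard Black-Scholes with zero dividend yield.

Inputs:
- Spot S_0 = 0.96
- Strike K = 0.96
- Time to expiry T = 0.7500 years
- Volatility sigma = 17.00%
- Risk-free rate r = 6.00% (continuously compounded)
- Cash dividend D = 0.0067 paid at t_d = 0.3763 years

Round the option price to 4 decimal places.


Answer: Price = 0.0389

Derivation:
PV(D) = D * exp(-r * t_d) = 0.0067 * 0.97767498 = 0.00655042
S_0' = S_0 - PV(D) = 0.9600 - 0.00655042 = 0.95344958
d1 = (ln(S_0'/K) + (r + sigma^2/2)*T) / (sigma*sqrt(T)) = 0.33276267
d2 = d1 - sigma*sqrt(T) = 0.18553835
exp(-rT) = 0.95599748
N(-d1) = 0.36965672; N(-d2) = 0.42640340
P = K * exp(-rT) * N(-d2) - S_0' * N(-d1) = 0.9600 * 0.95599748 * 0.42640340 - 0.95344958 * 0.36965672 = 0.0389


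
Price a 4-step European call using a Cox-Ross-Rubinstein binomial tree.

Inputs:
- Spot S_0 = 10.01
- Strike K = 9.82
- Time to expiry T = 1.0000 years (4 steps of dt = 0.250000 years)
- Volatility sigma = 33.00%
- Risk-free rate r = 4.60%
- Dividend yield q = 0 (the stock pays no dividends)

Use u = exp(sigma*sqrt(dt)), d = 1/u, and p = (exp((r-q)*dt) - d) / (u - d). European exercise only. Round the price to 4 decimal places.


dt = T/N = 0.250000
u = exp(sigma*sqrt(dt)) = 1.179393; d = 1/u = 0.847894
p = (exp((r-q)*dt) - d) / (u - d) = 0.493734
Discount per step: exp(-r*dt) = 0.988566
Stock lattice S(k, i) with i counting down-moves:
  k=0: S(0,0) = 10.0100
  k=1: S(1,0) = 11.8057; S(1,1) = 8.4874
  k=2: S(2,0) = 13.9236; S(2,1) = 10.0100; S(2,2) = 7.1964
  k=3: S(3,0) = 16.4214; S(3,1) = 11.8057; S(3,2) = 8.4874; S(3,3) = 6.1018
  k=4: S(4,0) = 19.3673; S(4,1) = 13.9236; S(4,2) = 10.0100; S(4,3) = 7.1964; S(4,4) = 5.1737
Terminal payoffs V(N, i) = max(S_T - K, 0):
  V(4,0) = 9.547271; V(4,1) = 4.103591; V(4,2) = 0.190000; V(4,3) = 0.000000; V(4,4) = 0.000000
Backward induction: V(k, i) = exp(-r*dt) * [p * V(k+1, i) + (1-p) * V(k+1, i+1)].
  V(3,0) = exp(-r*dt) * [p*9.547271 + (1-p)*4.103591] = 6.713671
  V(3,1) = exp(-r*dt) * [p*4.103591 + (1-p)*0.190000] = 2.098008
  V(3,2) = exp(-r*dt) * [p*0.190000 + (1-p)*0.000000] = 0.092737
  V(3,3) = exp(-r*dt) * [p*0.000000 + (1-p)*0.000000] = 0.000000
  V(2,0) = exp(-r*dt) * [p*6.713671 + (1-p)*2.098008] = 4.326873
  V(2,1) = exp(-r*dt) * [p*2.098008 + (1-p)*0.092737] = 1.070427
  V(2,2) = exp(-r*dt) * [p*0.092737 + (1-p)*0.000000] = 0.045264
  V(1,0) = exp(-r*dt) * [p*4.326873 + (1-p)*1.070427] = 2.647624
  V(1,1) = exp(-r*dt) * [p*1.070427 + (1-p)*0.045264] = 0.545117
  V(0,0) = exp(-r*dt) * [p*2.647624 + (1-p)*0.545117] = 1.565095

Answer: Price = V(0,0) = 1.5651


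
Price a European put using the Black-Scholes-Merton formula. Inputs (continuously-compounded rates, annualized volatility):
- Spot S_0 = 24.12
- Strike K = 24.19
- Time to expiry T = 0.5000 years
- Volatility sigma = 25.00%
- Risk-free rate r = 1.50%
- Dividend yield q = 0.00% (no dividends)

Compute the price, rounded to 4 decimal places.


Answer: Price = 1.6401

Derivation:
d1 = (ln(S/K) + (r - q + 0.5*sigma^2) * T) / (sigma * sqrt(T)) = 0.11442146
d2 = d1 - sigma * sqrt(T) = -0.06235524
exp(-rT) = 0.99252805; exp(-qT) = 1.00000000
P = K * exp(-rT) * N(-d2) - S_0 * exp(-qT) * N(-d1)
N(-d1) = 0.45445185; N(-d2) = 0.52486003
P = 24.1900 * 0.99252805 * 0.52486003 - 24.1200 * 1.00000000 * 0.45445185 = 1.6401


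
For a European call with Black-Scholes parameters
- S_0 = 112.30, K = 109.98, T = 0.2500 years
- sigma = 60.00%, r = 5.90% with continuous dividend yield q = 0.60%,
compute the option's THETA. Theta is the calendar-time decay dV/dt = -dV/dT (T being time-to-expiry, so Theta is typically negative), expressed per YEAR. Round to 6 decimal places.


d1 = 0.2637511022; d2 = -0.0362488978
phi(d1) = 0.3853046900; exp(-qT) = 0.9985011244; exp(-rT) = 0.9853582484
Theta = -S*exp(-qT)*phi(d1)*sigma/(2*sqrt(T)) - r*K*exp(-rT)*N(d2) + q*S*exp(-qT)*N(d1)
N(d1) = 0.6040141423; N(d2) = 0.4855419484; sqrt(T) = 0.5000000000
Term 1 = -112.3000 * 0.9985011244 * 0.3853046900 * 0.6000 / (2 * 0.5000000000) = -25.9229164587
Term 2 = -0.0590 * 109.9800 * 0.9853582484 * 0.4855419484 = -3.1044640864
Term 3 = 0.0060 * 112.3000 * 0.9985011244 * 0.6040141423 = 0.4063747096
Theta = -25.9229164587 + (-3.1044640864) + (0.4063747096) = -28.621006

Answer: Theta = -28.621006


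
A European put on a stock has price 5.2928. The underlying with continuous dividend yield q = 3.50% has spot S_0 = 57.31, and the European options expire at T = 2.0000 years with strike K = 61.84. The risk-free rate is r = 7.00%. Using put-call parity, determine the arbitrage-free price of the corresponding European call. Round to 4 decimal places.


Answer: Call price = 4.9672

Derivation:
Put-call parity: C - P = S_0 * exp(-qT) - K * exp(-rT).
S_0 * exp(-qT) = 57.3100 * 0.93239382 = 53.43548982
K * exp(-rT) = 61.8400 * 0.86935824 = 53.76111328
C = P + S*exp(-qT) - K*exp(-rT)
C = 5.2928 + 53.43548982 - 53.76111328 = 4.9672


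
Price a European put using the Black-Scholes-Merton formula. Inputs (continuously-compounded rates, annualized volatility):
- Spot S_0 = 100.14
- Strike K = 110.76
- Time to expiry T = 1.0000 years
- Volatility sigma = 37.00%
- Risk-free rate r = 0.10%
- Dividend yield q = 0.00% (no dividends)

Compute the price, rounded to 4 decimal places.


d1 = (ln(S/K) + (r - q + 0.5*sigma^2) * T) / (sigma * sqrt(T)) = -0.08472025
d2 = d1 - sigma * sqrt(T) = -0.45472025
exp(-rT) = 0.99900050; exp(-qT) = 1.00000000
P = K * exp(-rT) * N(-d2) - S_0 * exp(-qT) * N(-d1)
N(-d1) = 0.53375810; N(-d2) = 0.67534474
P = 110.7600 * 0.99900050 * 0.67534474 - 100.1400 * 1.00000000 * 0.53375810 = 21.2759

Answer: Price = 21.2759


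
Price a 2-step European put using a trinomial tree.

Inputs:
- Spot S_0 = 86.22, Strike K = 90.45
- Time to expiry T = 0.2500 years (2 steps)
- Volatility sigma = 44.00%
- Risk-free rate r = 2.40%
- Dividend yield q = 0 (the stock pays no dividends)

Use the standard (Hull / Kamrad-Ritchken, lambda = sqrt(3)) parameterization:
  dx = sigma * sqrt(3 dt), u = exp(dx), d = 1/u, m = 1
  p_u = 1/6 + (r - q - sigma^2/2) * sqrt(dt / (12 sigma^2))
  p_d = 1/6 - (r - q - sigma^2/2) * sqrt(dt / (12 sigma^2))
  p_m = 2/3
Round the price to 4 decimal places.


Answer: Price = V(0,0) = 9.4278

Derivation:
dt = T/N = 0.125000; dx = sigma*sqrt(3*dt) = 0.269444
u = exp(dx) = 1.309236; d = 1/u = 0.763804
p_u = 0.149780, p_m = 0.666667, p_d = 0.183553
Discount per step: exp(-r*dt) = 0.997004
Stock lattice S(k, j) with j the centered position index:
  k=0: S(0,+0) = 86.2200
  k=1: S(1,-1) = 65.8552; S(1,+0) = 86.2200; S(1,+1) = 112.8823
  k=2: S(2,-2) = 50.3005; S(2,-1) = 65.8552; S(2,+0) = 86.2200; S(2,+1) = 112.8823; S(2,+2) = 147.7896
Terminal payoffs V(N, j) = max(K - S_T, 0):
  V(2,-2) = 40.149530; V(2,-1) = 24.594806; V(2,+0) = 4.230000; V(2,+1) = 0.000000; V(2,+2) = 0.000000
Backward induction: V(k, j) = exp(-r*dt) * [p_u * V(k+1, j+1) + p_m * V(k+1, j) + p_d * V(k+1, j-1)]
  V(1,-1) = exp(-r*dt) * [p_u*4.230000 + p_m*24.594806 + p_d*40.149530] = 24.326596
  V(1,+0) = exp(-r*dt) * [p_u*0.000000 + p_m*4.230000 + p_d*24.594806] = 7.312487
  V(1,+1) = exp(-r*dt) * [p_u*0.000000 + p_m*0.000000 + p_d*4.230000] = 0.774105
  V(0,+0) = exp(-r*dt) * [p_u*0.774105 + p_m*7.312487 + p_d*24.326596] = 9.427838


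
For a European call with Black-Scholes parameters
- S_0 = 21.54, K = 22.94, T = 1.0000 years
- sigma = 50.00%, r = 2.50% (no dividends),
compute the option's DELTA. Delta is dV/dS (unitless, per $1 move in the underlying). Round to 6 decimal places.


Answer: Delta = 0.569090

Derivation:
d1 = 0.1740591201; d2 = -0.3259408799
phi(d1) = 0.3929445301; exp(-qT) = 1.0000000000; exp(-rT) = 0.9753099120
N(d1) = 0.5690904999
Delta = exp(-qT) * N(d1) = 1.0000000000 * 0.5690904999 = 0.569090


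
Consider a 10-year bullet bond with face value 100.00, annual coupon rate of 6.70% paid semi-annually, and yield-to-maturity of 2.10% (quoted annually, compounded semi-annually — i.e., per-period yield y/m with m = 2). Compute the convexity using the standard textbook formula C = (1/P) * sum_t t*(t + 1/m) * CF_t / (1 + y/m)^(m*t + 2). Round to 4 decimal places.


Answer: Convexity = 74.3150

Derivation:
Coupon per period c = face * coupon_rate / m = 3.350000
Periods per year m = 2; per-period yield y/m = 0.010500
Number of cashflows N = 20
Cashflows (t years, CF_t, discount factor 1/(1+y/m)^(m*t), PV):
  t = 0.5000: CF_t = 3.350000, DF = 0.989609, PV = 3.315190
  t = 1.0000: CF_t = 3.350000, DF = 0.979326, PV = 3.280743
  t = 1.5000: CF_t = 3.350000, DF = 0.969150, PV = 3.246653
  t = 2.0000: CF_t = 3.350000, DF = 0.959080, PV = 3.212917
  t = 2.5000: CF_t = 3.350000, DF = 0.949114, PV = 3.179532
  t = 3.0000: CF_t = 3.350000, DF = 0.939252, PV = 3.146494
  t = 3.5000: CF_t = 3.350000, DF = 0.929492, PV = 3.113799
  t = 4.0000: CF_t = 3.350000, DF = 0.919834, PV = 3.081444
  t = 4.5000: CF_t = 3.350000, DF = 0.910276, PV = 3.049425
  t = 5.0000: CF_t = 3.350000, DF = 0.900818, PV = 3.017739
  t = 5.5000: CF_t = 3.350000, DF = 0.891457, PV = 2.986382
  t = 6.0000: CF_t = 3.350000, DF = 0.882194, PV = 2.955350
  t = 6.5000: CF_t = 3.350000, DF = 0.873027, PV = 2.924642
  t = 7.0000: CF_t = 3.350000, DF = 0.863956, PV = 2.894252
  t = 7.5000: CF_t = 3.350000, DF = 0.854979, PV = 2.864178
  t = 8.0000: CF_t = 3.350000, DF = 0.846095, PV = 2.834417
  t = 8.5000: CF_t = 3.350000, DF = 0.837303, PV = 2.804965
  t = 9.0000: CF_t = 3.350000, DF = 0.828603, PV = 2.775819
  t = 9.5000: CF_t = 3.350000, DF = 0.819993, PV = 2.746975
  t = 10.0000: CF_t = 103.350000, DF = 0.811472, PV = 83.865651
Price P = sum_t PV_t = 141.296567
Convexity numerator sum_t t*(t + 1/m) * CF_t / (1+y/m)^(m*t + 2):
  t = 0.5000: term = 1.623326
  t = 1.0000: term = 4.819376
  t = 1.5000: term = 9.538596
  t = 2.0000: term = 15.732470
  t = 2.5000: term = 23.353493
  t = 3.0000: term = 32.355161
  t = 3.5000: term = 42.691949
  t = 4.0000: term = 54.319296
  t = 4.5000: term = 67.193587
  t = 5.0000: term = 81.272138
  t = 5.5000: term = 96.513178
  t = 6.0000: term = 112.875832
  t = 6.5000: term = 130.320109
  t = 7.0000: term = 148.806885
  t = 7.5000: term = 168.297883
  t = 8.0000: term = 188.755667
  t = 8.5000: term = 210.143617
  t = 9.0000: term = 232.425923
  t = 9.5000: term = 255.567566
  t = 10.0000: term = 8623.841925
Convexity = (1/P) * sum = 10500.447978 / 141.296567 = 74.314955


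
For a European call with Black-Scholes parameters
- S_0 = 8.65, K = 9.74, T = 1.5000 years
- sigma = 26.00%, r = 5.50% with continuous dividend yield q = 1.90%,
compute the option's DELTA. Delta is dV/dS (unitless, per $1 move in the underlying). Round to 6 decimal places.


Answer: Delta = 0.468932

Derivation:
d1 = -0.0439080354; d2 = -0.3623417020
phi(d1) = 0.3985579022; exp(-qT) = 0.9719022941; exp(-rT) = 0.9208114379
N(d1) = 0.4824888551
Delta = exp(-qT) * N(d1) = 0.9719022941 * 0.4824888551 = 0.468932


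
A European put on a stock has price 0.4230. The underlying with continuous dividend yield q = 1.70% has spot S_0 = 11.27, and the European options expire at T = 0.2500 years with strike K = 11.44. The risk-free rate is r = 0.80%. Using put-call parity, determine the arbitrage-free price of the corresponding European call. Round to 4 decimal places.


Put-call parity: C - P = S_0 * exp(-qT) - K * exp(-rT).
S_0 * exp(-qT) = 11.2700 * 0.99575902 = 11.22220414
K * exp(-rT) = 11.4400 * 0.99800200 = 11.41714286
C = P + S*exp(-qT) - K*exp(-rT)
C = 0.4230 + 11.22220414 - 11.41714286 = 0.2281

Answer: Call price = 0.2281


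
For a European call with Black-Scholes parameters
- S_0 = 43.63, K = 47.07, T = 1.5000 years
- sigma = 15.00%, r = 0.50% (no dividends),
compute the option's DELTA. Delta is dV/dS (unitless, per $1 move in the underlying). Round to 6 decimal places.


d1 = -0.2804168687; d2 = -0.4641285995
phi(d1) = 0.3835614857; exp(-qT) = 1.0000000000; exp(-rT) = 0.9925280548
N(d1) = 0.3895788483
Delta = exp(-qT) * N(d1) = 1.0000000000 * 0.3895788483 = 0.389579

Answer: Delta = 0.389579


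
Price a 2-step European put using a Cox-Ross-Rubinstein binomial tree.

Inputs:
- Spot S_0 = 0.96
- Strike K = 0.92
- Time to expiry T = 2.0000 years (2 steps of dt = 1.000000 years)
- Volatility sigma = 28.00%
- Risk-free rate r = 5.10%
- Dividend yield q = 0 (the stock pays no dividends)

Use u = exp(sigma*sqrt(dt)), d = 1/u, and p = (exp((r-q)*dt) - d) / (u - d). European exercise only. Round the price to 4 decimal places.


dt = T/N = 1.000000
u = exp(sigma*sqrt(dt)) = 1.323130; d = 1/u = 0.755784
p = (exp((r-q)*dt) - d) / (u - d) = 0.522678
Discount per step: exp(-r*dt) = 0.950279
Stock lattice S(k, i) with i counting down-moves:
  k=0: S(0,0) = 0.9600
  k=1: S(1,0) = 1.2702; S(1,1) = 0.7256
  k=2: S(2,0) = 1.6806; S(2,1) = 0.9600; S(2,2) = 0.5484
Terminal payoffs V(N, i) = max(K - S_T, 0):
  V(2,0) = 0.000000; V(2,1) = 0.000000; V(2,2) = 0.371639
Backward induction: V(k, i) = exp(-r*dt) * [p * V(k+1, i) + (1-p) * V(k+1, i+1)].
  V(1,0) = exp(-r*dt) * [p*0.000000 + (1-p)*0.000000] = 0.000000
  V(1,1) = exp(-r*dt) * [p*0.000000 + (1-p)*0.371639] = 0.168572
  V(0,0) = exp(-r*dt) * [p*0.000000 + (1-p)*0.168572] = 0.076462

Answer: Price = V(0,0) = 0.0765


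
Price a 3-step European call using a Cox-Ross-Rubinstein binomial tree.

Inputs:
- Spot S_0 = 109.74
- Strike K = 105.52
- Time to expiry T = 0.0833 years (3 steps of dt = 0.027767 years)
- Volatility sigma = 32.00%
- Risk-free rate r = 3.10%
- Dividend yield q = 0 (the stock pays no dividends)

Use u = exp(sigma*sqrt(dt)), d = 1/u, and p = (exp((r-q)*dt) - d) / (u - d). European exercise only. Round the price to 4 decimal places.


Answer: Price = V(0,0) = 6.5950

Derivation:
dt = T/N = 0.027767
u = exp(sigma*sqrt(dt)) = 1.054770; d = 1/u = 0.948074
p = (exp((r-q)*dt) - d) / (u - d) = 0.494743
Discount per step: exp(-r*dt) = 0.999140
Stock lattice S(k, i) with i counting down-moves:
  k=0: S(0,0) = 109.7400
  k=1: S(1,0) = 115.7505; S(1,1) = 104.0416
  k=2: S(2,0) = 122.0901; S(2,1) = 109.7400; S(2,2) = 98.6392
  k=3: S(3,0) = 128.7770; S(3,1) = 115.7505; S(3,2) = 104.0416; S(3,3) = 93.5173
Terminal payoffs V(N, i) = max(S_T - K, 0):
  V(3,0) = 23.256962; V(3,1) = 10.230452; V(3,2) = 0.000000; V(3,3) = 0.000000
Backward induction: V(k, i) = exp(-r*dt) * [p * V(k+1, i) + (1-p) * V(k+1, i+1)].
  V(2,0) = exp(-r*dt) * [p*23.256962 + (1-p)*10.230452] = 16.660885
  V(2,1) = exp(-r*dt) * [p*10.230452 + (1-p)*0.000000] = 5.057094
  V(2,2) = exp(-r*dt) * [p*0.000000 + (1-p)*0.000000] = 0.000000
  V(1,0) = exp(-r*dt) * [p*16.660885 + (1-p)*5.057094] = 10.788703
  V(1,1) = exp(-r*dt) * [p*5.057094 + (1-p)*0.000000] = 2.499811
  V(0,0) = exp(-r*dt) * [p*10.788703 + (1-p)*2.499811] = 6.595007


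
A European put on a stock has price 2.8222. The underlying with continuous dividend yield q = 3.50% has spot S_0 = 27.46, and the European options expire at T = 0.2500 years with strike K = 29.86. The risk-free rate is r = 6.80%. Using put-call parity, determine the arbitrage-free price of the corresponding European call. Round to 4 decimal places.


Answer: Call price = 0.6863

Derivation:
Put-call parity: C - P = S_0 * exp(-qT) - K * exp(-rT).
S_0 * exp(-qT) = 27.4600 * 0.99128817 = 27.22077314
K * exp(-rT) = 29.8600 * 0.98314368 = 29.35667042
C = P + S*exp(-qT) - K*exp(-rT)
C = 2.8222 + 27.22077314 - 29.35667042 = 0.6863


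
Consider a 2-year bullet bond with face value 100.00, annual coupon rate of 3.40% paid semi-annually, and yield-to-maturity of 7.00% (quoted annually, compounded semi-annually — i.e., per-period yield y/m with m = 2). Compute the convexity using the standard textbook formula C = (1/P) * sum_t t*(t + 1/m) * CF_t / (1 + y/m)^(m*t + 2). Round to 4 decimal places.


Answer: Convexity = 4.5075

Derivation:
Coupon per period c = face * coupon_rate / m = 1.700000
Periods per year m = 2; per-period yield y/m = 0.035000
Number of cashflows N = 4
Cashflows (t years, CF_t, discount factor 1/(1+y/m)^(m*t), PV):
  t = 0.5000: CF_t = 1.700000, DF = 0.966184, PV = 1.642512
  t = 1.0000: CF_t = 1.700000, DF = 0.933511, PV = 1.586968
  t = 1.5000: CF_t = 1.700000, DF = 0.901943, PV = 1.533303
  t = 2.0000: CF_t = 101.700000, DF = 0.871442, PV = 88.625675
Price P = sum_t PV_t = 93.388457
Convexity numerator sum_t t*(t + 1/m) * CF_t / (1+y/m)^(m*t + 2):
  t = 0.5000: term = 0.766651
  t = 1.0000: term = 2.222178
  t = 1.5000: term = 4.294063
  t = 2.0000: term = 413.665078
Convexity = (1/P) * sum = 420.947970 / 93.388457 = 4.507495


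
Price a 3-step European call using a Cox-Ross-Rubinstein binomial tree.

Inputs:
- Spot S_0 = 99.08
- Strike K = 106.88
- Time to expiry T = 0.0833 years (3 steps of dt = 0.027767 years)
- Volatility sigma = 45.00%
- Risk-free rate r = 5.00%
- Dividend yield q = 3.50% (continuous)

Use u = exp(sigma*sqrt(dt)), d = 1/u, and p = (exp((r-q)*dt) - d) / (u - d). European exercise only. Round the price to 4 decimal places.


dt = T/N = 0.027767
u = exp(sigma*sqrt(dt)) = 1.077868; d = 1/u = 0.927757
p = (exp((r-q)*dt) - d) / (u - d) = 0.484038
Discount per step: exp(-r*dt) = 0.998613
Stock lattice S(k, i) with i counting down-moves:
  k=0: S(0,0) = 99.0800
  k=1: S(1,0) = 106.7952; S(1,1) = 91.9222
  k=2: S(2,0) = 115.1111; S(2,1) = 99.0800; S(2,2) = 85.2815
  k=3: S(3,0) = 124.0746; S(3,1) = 106.7952; S(3,2) = 91.9222; S(3,3) = 79.1205
Terminal payoffs V(N, i) = max(S_T - K, 0):
  V(3,0) = 17.194551; V(3,1) = 0.000000; V(3,2) = 0.000000; V(3,3) = 0.000000
Backward induction: V(k, i) = exp(-r*dt) * [p * V(k+1, i) + (1-p) * V(k+1, i+1)].
  V(2,0) = exp(-r*dt) * [p*17.194551 + (1-p)*0.000000] = 8.311264
  V(2,1) = exp(-r*dt) * [p*0.000000 + (1-p)*0.000000] = 0.000000
  V(2,2) = exp(-r*dt) * [p*0.000000 + (1-p)*0.000000] = 0.000000
  V(1,0) = exp(-r*dt) * [p*8.311264 + (1-p)*0.000000] = 4.017384
  V(1,1) = exp(-r*dt) * [p*0.000000 + (1-p)*0.000000] = 0.000000
  V(0,0) = exp(-r*dt) * [p*4.017384 + (1-p)*0.000000] = 1.941868

Answer: Price = V(0,0) = 1.9419


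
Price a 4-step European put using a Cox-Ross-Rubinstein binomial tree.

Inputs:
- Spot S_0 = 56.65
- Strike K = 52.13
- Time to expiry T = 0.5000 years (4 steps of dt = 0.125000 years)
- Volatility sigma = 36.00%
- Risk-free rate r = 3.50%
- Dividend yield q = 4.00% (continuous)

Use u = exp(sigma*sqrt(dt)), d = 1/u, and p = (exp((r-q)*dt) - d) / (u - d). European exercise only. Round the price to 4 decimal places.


dt = T/N = 0.125000
u = exp(sigma*sqrt(dt)) = 1.135734; d = 1/u = 0.880488
p = (exp((r-q)*dt) - d) / (u - d) = 0.465775
Discount per step: exp(-r*dt) = 0.995635
Stock lattice S(k, i) with i counting down-moves:
  k=0: S(0,0) = 56.6500
  k=1: S(1,0) = 64.3393; S(1,1) = 49.8796
  k=2: S(2,0) = 73.0724; S(2,1) = 56.6500; S(2,2) = 43.9184
  k=3: S(3,0) = 82.9908; S(3,1) = 64.3393; S(3,2) = 49.8796; S(3,3) = 38.6696
  k=4: S(4,0) = 94.2555; S(4,1) = 73.0724; S(4,2) = 56.6500; S(4,3) = 43.9184; S(4,4) = 34.0481
Terminal payoffs V(N, i) = max(K - S_T, 0):
  V(4,0) = 0.000000; V(4,1) = 0.000000; V(4,2) = 0.000000; V(4,3) = 8.211592; V(4,4) = 18.081870
Backward induction: V(k, i) = exp(-r*dt) * [p * V(k+1, i) + (1-p) * V(k+1, i+1)].
  V(3,0) = exp(-r*dt) * [p*0.000000 + (1-p)*0.000000] = 0.000000
  V(3,1) = exp(-r*dt) * [p*0.000000 + (1-p)*0.000000] = 0.000000
  V(3,2) = exp(-r*dt) * [p*0.000000 + (1-p)*8.211592] = 4.367685
  V(3,3) = exp(-r*dt) * [p*8.211592 + (1-p)*18.081870] = 13.425673
  V(2,0) = exp(-r*dt) * [p*0.000000 + (1-p)*0.000000] = 0.000000
  V(2,1) = exp(-r*dt) * [p*0.000000 + (1-p)*4.367685] = 2.323140
  V(2,2) = exp(-r*dt) * [p*4.367685 + (1-p)*13.425673] = 9.166496
  V(1,0) = exp(-r*dt) * [p*0.000000 + (1-p)*2.323140] = 1.235661
  V(1,1) = exp(-r*dt) * [p*2.323140 + (1-p)*9.166496] = 5.952929
  V(0,0) = exp(-r*dt) * [p*1.235661 + (1-p)*5.952929] = 3.739347

Answer: Price = V(0,0) = 3.7393


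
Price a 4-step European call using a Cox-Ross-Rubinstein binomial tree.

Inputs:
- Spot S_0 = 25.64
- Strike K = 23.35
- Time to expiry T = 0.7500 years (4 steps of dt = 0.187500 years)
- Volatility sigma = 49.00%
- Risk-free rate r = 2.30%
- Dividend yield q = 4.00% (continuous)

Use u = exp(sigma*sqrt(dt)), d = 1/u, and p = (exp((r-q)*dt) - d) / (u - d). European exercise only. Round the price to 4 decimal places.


dt = T/N = 0.187500
u = exp(sigma*sqrt(dt)) = 1.236366; d = 1/u = 0.808822
p = (exp((r-q)*dt) - d) / (u - d) = 0.439711
Discount per step: exp(-r*dt) = 0.995697
Stock lattice S(k, i) with i counting down-moves:
  k=0: S(0,0) = 25.6400
  k=1: S(1,0) = 31.7004; S(1,1) = 20.7382
  k=2: S(2,0) = 39.1933; S(2,1) = 25.6400; S(2,2) = 16.7735
  k=3: S(3,0) = 48.4573; S(3,1) = 31.7004; S(3,2) = 20.7382; S(3,3) = 13.5668
  k=4: S(4,0) = 59.9109; S(4,1) = 39.1933; S(4,2) = 25.6400; S(4,3) = 16.7735; S(4,4) = 10.9731
Terminal payoffs V(N, i) = max(S_T - K, 0):
  V(4,0) = 36.560904; V(4,1) = 15.843310; V(4,2) = 2.290000; V(4,3) = 0.000000; V(4,4) = 0.000000
Backward induction: V(k, i) = exp(-r*dt) * [p * V(k+1, i) + (1-p) * V(k+1, i+1)].
  V(3,0) = exp(-r*dt) * [p*36.560904 + (1-p)*15.843310] = 24.845676
  V(3,1) = exp(-r*dt) * [p*15.843310 + (1-p)*2.290000] = 8.214034
  V(3,2) = exp(-r*dt) * [p*2.290000 + (1-p)*0.000000] = 1.002604
  V(3,3) = exp(-r*dt) * [p*0.000000 + (1-p)*0.000000] = 0.000000
  V(2,0) = exp(-r*dt) * [p*24.845676 + (1-p)*8.214034] = 15.460326
  V(2,1) = exp(-r*dt) * [p*8.214034 + (1-p)*1.002604] = 4.155586
  V(2,2) = exp(-r*dt) * [p*1.002604 + (1-p)*0.000000] = 0.438958
  V(1,0) = exp(-r*dt) * [p*15.460326 + (1-p)*4.155586] = 9.087126
  V(1,1) = exp(-r*dt) * [p*4.155586 + (1-p)*0.438958] = 2.064277
  V(0,0) = exp(-r*dt) * [p*9.087126 + (1-p)*2.064277] = 5.130127

Answer: Price = V(0,0) = 5.1301


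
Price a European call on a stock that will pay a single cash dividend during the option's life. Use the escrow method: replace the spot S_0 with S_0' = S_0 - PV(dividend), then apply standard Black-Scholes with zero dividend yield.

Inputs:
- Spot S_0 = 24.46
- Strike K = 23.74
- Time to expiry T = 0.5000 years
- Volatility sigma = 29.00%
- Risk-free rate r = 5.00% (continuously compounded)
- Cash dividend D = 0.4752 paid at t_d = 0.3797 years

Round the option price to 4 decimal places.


Answer: Price = 2.3740

Derivation:
PV(D) = D * exp(-r * t_d) = 0.4752 * 0.98119408 = 0.46626343
S_0' = S_0 - PV(D) = 24.4600 - 0.46626343 = 23.99373657
d1 = (ln(S_0'/K) + (r + sigma^2/2)*T) / (sigma*sqrt(T)) = 0.27629067
d2 = d1 - sigma*sqrt(T) = 0.07122970
exp(-rT) = 0.97530991
N(d1) = 0.60883759; N(d2) = 0.52839253
C = S_0' * N(d1) - K * exp(-rT) * N(d2) = 23.99373657 * 0.60883759 - 23.7400 * 0.97530991 * 0.52839253 = 2.3740


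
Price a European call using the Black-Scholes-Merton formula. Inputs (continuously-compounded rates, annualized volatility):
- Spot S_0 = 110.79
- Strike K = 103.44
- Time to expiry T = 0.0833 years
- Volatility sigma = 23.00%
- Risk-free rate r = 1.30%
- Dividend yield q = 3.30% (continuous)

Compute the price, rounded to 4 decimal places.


Answer: Price = 7.7385

Derivation:
d1 = (ln(S/K) + (r - q + 0.5*sigma^2) * T) / (sigma * sqrt(T)) = 1.04218113
d2 = d1 - sigma * sqrt(T) = 0.97579912
exp(-rT) = 0.99891769; exp(-qT) = 0.99725487
C = S_0 * exp(-qT) * N(d1) - K * exp(-rT) * N(d2)
N(d1) = 0.85133614; N(d2) = 0.83541799
C = 110.7900 * 0.99725487 * 0.85133614 - 103.4400 * 0.99891769 * 0.83541799 = 7.7385


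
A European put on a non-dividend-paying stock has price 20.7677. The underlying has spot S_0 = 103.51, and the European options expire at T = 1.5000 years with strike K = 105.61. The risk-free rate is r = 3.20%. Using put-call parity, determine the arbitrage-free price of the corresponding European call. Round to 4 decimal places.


Answer: Call price = 23.6172

Derivation:
Put-call parity: C - P = S_0 * exp(-qT) - K * exp(-rT).
S_0 * exp(-qT) = 103.5100 * 1.00000000 = 103.51000000
K * exp(-rT) = 105.6100 * 0.95313379 = 100.66045925
C = P + S*exp(-qT) - K*exp(-rT)
C = 20.7677 + 103.51000000 - 100.66045925 = 23.6172


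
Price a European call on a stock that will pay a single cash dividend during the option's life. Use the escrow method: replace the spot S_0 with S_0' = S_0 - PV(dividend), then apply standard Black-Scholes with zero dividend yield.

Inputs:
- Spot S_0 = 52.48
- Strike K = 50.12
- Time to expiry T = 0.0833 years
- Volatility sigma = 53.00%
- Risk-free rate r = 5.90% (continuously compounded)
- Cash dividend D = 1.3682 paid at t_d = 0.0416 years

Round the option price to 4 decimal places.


Answer: Price = 3.7384

Derivation:
PV(D) = D * exp(-r * t_d) = 1.3682 * 0.99754861 = 1.36484601
S_0' = S_0 - PV(D) = 52.4800 - 1.36484601 = 51.11515399
d1 = (ln(S_0'/K) + (r + sigma^2/2)*T) / (sigma*sqrt(T)) = 0.23714273
d2 = d1 - sigma*sqrt(T) = 0.08417551
exp(-rT) = 0.99509736
N(d1) = 0.59372697; N(d2) = 0.53354156
C = S_0' * N(d1) - K * exp(-rT) * N(d2) = 51.11515399 * 0.59372697 - 50.1200 * 0.99509736 * 0.53354156 = 3.7384


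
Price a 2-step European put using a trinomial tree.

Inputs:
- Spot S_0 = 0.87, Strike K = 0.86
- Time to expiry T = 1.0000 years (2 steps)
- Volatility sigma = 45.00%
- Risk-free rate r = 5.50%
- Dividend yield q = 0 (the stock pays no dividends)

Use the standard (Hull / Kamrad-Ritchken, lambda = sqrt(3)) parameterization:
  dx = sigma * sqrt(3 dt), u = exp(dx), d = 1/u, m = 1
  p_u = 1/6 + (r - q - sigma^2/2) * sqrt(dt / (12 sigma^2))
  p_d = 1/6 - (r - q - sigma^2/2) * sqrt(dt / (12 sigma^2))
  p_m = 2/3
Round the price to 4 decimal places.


Answer: Price = V(0,0) = 0.1040

Derivation:
dt = T/N = 0.500000; dx = sigma*sqrt(3*dt) = 0.551135
u = exp(dx) = 1.735222; d = 1/u = 0.576295
p_u = 0.145687, p_m = 0.666667, p_d = 0.187646
Discount per step: exp(-r*dt) = 0.972875
Stock lattice S(k, j) with j the centered position index:
  k=0: S(0,+0) = 0.8700
  k=1: S(1,-1) = 0.5014; S(1,+0) = 0.8700; S(1,+1) = 1.5096
  k=2: S(2,-2) = 0.2889; S(2,-1) = 0.5014; S(2,+0) = 0.8700; S(2,+1) = 1.5096; S(2,+2) = 2.6196
Terminal payoffs V(N, j) = max(K - S_T, 0):
  V(2,-2) = 0.571059; V(2,-1) = 0.358623; V(2,+0) = 0.000000; V(2,+1) = 0.000000; V(2,+2) = 0.000000
Backward induction: V(k, j) = exp(-r*dt) * [p_u * V(k+1, j+1) + p_m * V(k+1, j) + p_d * V(k+1, j-1)]
  V(1,-1) = exp(-r*dt) * [p_u*0.000000 + p_m*0.358623 + p_d*0.571059] = 0.336847
  V(1,+0) = exp(-r*dt) * [p_u*0.000000 + p_m*0.000000 + p_d*0.358623] = 0.065469
  V(1,+1) = exp(-r*dt) * [p_u*0.000000 + p_m*0.000000 + p_d*0.000000] = 0.000000
  V(0,+0) = exp(-r*dt) * [p_u*0.000000 + p_m*0.065469 + p_d*0.336847] = 0.103956


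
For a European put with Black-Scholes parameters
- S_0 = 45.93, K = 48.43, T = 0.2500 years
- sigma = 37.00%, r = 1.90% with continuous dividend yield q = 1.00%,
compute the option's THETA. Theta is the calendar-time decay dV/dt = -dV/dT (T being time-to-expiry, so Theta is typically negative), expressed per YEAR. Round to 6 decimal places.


Answer: Theta = -6.325008

Derivation:
d1 = -0.1818295031; d2 = -0.3668295031
phi(d1) = 0.3924015829; exp(-qT) = 0.9975031224; exp(-rT) = 0.9952612634
Theta = -S*exp(-qT)*phi(d1)*sigma/(2*sqrt(T)) + r*K*exp(-rT)*N(-d2) - q*S*exp(-qT)*N(-d1)
N(-d1) = 0.5721417348; N(-d2) = 0.6431269004; sqrt(T) = 0.5000000000
Term 1 = -45.9300 * 0.9975031224 * 0.3924015829 * 0.3700 / (2 * 0.5000000000) = -6.6518612824
Term 2 = 0.0190 * 48.4300 * 0.9952612634 * 0.6431269004 = 0.5889817616
Term 3 = -0.0100 * 45.9300 * 0.9975031224 * 0.5721417348 = -0.2621285576
Theta = -6.6518612824 + (0.5889817616) + (-0.2621285576) = -6.325008


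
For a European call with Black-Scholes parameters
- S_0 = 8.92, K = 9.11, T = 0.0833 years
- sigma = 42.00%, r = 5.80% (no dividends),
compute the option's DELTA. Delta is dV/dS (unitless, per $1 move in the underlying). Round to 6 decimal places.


Answer: Delta = 0.470741

Derivation:
d1 = -0.0734066628; d2 = -0.1946259682
phi(d1) = 0.3978688692; exp(-qT) = 1.0000000000; exp(-rT) = 0.9951802524
N(d1) = 0.4707412579
Delta = exp(-qT) * N(d1) = 1.0000000000 * 0.4707412579 = 0.470741
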